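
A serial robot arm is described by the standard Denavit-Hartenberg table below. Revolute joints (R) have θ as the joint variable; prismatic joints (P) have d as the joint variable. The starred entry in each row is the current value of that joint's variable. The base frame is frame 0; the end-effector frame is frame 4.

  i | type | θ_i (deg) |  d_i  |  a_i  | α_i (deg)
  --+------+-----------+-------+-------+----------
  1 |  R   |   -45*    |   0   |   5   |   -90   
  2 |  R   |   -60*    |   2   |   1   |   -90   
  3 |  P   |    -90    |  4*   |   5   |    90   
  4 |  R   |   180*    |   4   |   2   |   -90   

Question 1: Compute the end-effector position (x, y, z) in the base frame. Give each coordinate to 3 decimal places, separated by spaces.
8.460 -1.389 -4.598

after link 1: o_1 = (3.5355, -3.5355, 0.0000)
after link 2: o_2 = (5.3033, -2.4749, 0.8660)
after link 3: o_3 = (11.2883, -1.3888, -1.1340)
after link 4: o_4 = (8.4599, -1.3888, -4.5981)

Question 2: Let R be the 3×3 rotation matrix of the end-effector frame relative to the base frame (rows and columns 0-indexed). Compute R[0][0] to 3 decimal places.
-0.707

End-effector x-axis (col 0 of R) = (-0.7071,-0.7071,-0.0000)
R[0][0] = -0.7071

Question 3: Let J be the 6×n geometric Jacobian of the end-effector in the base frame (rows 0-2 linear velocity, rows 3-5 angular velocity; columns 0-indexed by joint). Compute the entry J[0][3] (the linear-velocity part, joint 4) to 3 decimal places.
axis z_3 = (-0.3536,0.3536,-0.8660); lever o_n−o_3 = (-2.8284,0.0000,-3.4641)
cross product → J_v[:, 3] = (-1.2247,1.2247,1.0000)
J_ω[:, 3] = z_3
entry J[0][3] = -1.2247

-1.225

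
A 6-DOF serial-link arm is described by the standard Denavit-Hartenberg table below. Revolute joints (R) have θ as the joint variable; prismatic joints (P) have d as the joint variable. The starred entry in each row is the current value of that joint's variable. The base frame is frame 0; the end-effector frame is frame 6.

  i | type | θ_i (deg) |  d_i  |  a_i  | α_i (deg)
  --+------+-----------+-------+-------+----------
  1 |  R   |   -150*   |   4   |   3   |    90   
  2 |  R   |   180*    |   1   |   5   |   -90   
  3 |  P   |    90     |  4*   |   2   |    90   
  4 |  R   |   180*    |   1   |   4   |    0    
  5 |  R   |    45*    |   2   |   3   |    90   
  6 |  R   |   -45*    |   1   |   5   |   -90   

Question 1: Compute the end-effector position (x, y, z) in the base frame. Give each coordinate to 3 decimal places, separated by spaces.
-2.896 7.945 3.914

after link 1: o_1 = (-2.5981, -1.5000, 4.0000)
after link 2: o_2 = (1.2321, 1.8660, 4.0000)
after link 3: o_3 = (2.2321, 0.1340, 0.0000)
after link 4: o_4 = (1.0981, 4.0981, 0.0000)
after link 5: o_5 = (1.7695, 6.9352, 2.1213)
after link 6: o_6 = (-2.8959, 7.9449, 3.9142)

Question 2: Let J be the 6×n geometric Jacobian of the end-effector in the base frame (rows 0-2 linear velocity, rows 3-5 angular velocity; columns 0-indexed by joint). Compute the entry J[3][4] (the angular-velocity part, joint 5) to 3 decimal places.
axis z_4 = (0.8660,0.5000,0.0000); lever o_n−o_4 = (-3.9940,3.8468,3.9142)
cross product → J_v[:, 4] = (1.9571,-3.3898,5.3284)
J_ω[:, 4] = z_4
entry J[3][4] = 0.8660

0.866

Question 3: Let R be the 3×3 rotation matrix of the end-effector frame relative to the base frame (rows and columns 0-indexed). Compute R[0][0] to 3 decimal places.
-0.862

End-effector x-axis (col 0 of R) = (-0.8624,0.0795,0.5000)
R[0][0] = -0.8624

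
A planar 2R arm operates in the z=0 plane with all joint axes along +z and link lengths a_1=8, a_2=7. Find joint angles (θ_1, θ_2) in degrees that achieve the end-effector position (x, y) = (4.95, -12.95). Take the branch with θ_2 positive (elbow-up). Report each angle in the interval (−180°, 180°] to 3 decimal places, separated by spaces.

cos θ_2 = (192.2050−8²−7²)/(2·8·7) = 0.7072; θ_2 = 44.9935° (elbow-up)
β = atan2(-12.9500,4.9500) = -69.0812°; ψ = atan2(4.9492,12.9503) = 20.9152°
θ_1 = β − ψ = -89.9964°

-89.996 44.993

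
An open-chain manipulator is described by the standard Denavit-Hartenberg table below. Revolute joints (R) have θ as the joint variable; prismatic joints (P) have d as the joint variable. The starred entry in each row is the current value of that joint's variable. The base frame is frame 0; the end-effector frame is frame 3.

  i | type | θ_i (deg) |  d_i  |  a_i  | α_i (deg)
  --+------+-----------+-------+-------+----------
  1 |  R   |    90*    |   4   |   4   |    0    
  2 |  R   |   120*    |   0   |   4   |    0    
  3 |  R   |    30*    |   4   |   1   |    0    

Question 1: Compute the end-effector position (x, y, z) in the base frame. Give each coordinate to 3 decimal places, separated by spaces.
after link 1: o_1 = (0.0000, 4.0000, 4.0000)
after link 2: o_2 = (-3.4641, 2.0000, 4.0000)
after link 3: o_3 = (-3.9641, 1.1340, 8.0000)

-3.964 1.134 8.000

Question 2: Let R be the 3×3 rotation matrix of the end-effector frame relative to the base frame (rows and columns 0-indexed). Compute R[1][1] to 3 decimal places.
-0.500

End-effector y-axis (col 1 of R) = (0.8660,-0.5000,0.0000)
R[1][1] = -0.5000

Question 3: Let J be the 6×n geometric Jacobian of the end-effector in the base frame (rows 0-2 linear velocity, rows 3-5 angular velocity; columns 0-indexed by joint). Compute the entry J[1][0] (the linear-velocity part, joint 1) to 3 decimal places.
-3.964

axis z_0 = ẑ; lever o_n−o_0 = (-3.9641,1.1340,8.0000)
cross product → J_v[:, 0] = (-1.1340,-3.9641,0.0000)
J_ω[:, 0] = z_0
entry J[1][0] = -3.9641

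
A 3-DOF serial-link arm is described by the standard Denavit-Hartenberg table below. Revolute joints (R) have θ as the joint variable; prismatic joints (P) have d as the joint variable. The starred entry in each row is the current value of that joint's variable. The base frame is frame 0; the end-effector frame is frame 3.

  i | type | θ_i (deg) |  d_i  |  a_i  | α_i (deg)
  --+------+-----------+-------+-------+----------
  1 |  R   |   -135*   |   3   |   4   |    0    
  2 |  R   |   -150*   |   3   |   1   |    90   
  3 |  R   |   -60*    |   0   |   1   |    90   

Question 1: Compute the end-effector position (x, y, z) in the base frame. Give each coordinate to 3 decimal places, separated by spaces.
after link 1: o_1 = (-2.8284, -2.8284, 3.0000)
after link 2: o_2 = (-2.5696, -1.8625, 6.0000)
after link 3: o_3 = (-2.4402, -1.3795, 5.1340)

-2.440 -1.380 5.134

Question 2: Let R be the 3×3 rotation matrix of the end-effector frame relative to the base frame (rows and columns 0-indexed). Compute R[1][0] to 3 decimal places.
0.483

End-effector x-axis (col 0 of R) = (0.1294,0.4830,-0.8660)
R[1][0] = 0.4830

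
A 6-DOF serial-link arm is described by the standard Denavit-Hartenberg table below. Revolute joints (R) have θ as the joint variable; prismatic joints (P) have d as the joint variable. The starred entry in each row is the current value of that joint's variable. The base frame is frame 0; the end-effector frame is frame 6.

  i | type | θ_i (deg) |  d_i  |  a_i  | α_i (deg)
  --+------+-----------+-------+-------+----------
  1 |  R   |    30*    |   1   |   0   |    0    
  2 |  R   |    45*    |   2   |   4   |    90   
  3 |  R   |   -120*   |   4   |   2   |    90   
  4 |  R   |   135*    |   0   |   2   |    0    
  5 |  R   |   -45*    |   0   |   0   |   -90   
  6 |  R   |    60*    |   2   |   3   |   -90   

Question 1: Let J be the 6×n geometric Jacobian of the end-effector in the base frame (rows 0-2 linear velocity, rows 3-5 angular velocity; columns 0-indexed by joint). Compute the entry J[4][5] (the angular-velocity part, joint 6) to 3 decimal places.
axis z_5 = (0.1294,0.4830,0.8660); lever o_n−o_5 = (2.2901,2.7510,0.4330)
cross product → J_v[:, 5] = (-2.1733,1.9272,-0.7500)
J_ω[:, 5] = z_5
entry J[4][5] = 0.4830

0.483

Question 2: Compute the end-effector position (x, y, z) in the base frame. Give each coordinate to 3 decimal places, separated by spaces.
after link 1: o_1 = (0.0000, 0.0000, 1.0000)
after link 2: o_2 = (1.0353, 3.8637, 3.0000)
after link 3: o_3 = (4.6402, 1.8625, 1.2679)
after link 4: o_4 = (6.1892, 2.1795, 2.4927)
after link 5: o_5 = (6.1892, 2.1795, 2.4927)
after link 6: o_6 = (8.4792, 4.9305, 2.9257)

8.479 4.931 2.926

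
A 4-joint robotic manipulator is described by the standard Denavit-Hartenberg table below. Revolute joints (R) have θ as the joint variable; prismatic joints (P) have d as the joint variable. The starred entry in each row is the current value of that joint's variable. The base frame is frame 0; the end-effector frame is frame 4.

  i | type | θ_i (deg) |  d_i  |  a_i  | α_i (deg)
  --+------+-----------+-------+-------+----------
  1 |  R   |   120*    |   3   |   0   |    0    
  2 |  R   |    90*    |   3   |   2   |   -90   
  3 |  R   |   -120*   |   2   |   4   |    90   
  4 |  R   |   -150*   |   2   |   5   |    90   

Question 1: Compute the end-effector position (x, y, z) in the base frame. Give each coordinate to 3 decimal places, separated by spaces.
after link 1: o_1 = (0.0000, 0.0000, 3.0000)
after link 2: o_2 = (-1.7321, -1.0000, 6.0000)
after link 3: o_3 = (1.0000, -1.7321, 9.4641)
after link 4: o_4 = (-0.6250, 0.2165, 4.7141)

-0.625 0.217 4.714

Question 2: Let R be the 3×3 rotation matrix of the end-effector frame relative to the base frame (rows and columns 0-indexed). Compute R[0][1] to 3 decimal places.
0.750

End-effector y-axis (col 1 of R) = (0.7500,0.4330,-0.5000)
R[0][1] = 0.7500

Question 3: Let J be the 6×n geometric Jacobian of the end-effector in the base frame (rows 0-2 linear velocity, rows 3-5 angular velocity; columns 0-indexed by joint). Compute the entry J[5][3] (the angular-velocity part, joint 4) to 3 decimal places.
-0.500

axis z_3 = (0.7500,0.4330,-0.5000); lever o_n−o_3 = (-1.6250,1.9486,-4.7500)
cross product → J_v[:, 3] = (-1.0825,4.3750,2.1651)
J_ω[:, 3] = z_3
entry J[5][3] = -0.5000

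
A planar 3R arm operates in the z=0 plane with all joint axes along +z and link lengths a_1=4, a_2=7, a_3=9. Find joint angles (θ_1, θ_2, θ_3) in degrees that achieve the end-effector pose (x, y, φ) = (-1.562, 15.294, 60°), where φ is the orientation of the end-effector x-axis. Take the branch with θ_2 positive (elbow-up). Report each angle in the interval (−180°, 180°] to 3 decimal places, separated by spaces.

89.996 60.007 -90.002

wrist centre = target − a_3·(cos φ, sin φ) = (-6.0620, 7.4998)
cos θ_2 = (92.9944−4²−7²)/(2·4·7) = 0.4999; θ_2 = 60.0066° (elbow-up)
β = atan2(7.4998,-6.0620) = 128.9483°; ψ = atan2(6.0626,7.4993) = 38.9527°
θ_1 = β − ψ = 89.9956°
θ_3 = φ − θ_1 − θ_2 = -90.0022° (wrapped to (-180°,180°])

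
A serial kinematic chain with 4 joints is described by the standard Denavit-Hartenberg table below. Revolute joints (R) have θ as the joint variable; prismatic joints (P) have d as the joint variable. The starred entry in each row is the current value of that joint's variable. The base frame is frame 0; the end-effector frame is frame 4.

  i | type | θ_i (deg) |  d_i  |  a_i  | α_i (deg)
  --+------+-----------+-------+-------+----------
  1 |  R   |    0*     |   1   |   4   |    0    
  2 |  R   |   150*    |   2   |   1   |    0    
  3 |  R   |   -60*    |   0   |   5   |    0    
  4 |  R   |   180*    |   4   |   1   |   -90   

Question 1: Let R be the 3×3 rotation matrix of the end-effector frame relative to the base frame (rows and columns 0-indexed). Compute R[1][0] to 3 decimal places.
End-effector x-axis (col 0 of R) = (0.0000,-1.0000,0.0000)
R[1][0] = -1.0000

-1.000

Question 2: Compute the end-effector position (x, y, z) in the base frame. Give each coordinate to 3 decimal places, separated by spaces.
3.134 4.500 7.000

after link 1: o_1 = (4.0000, 0.0000, 1.0000)
after link 2: o_2 = (3.1340, 0.5000, 3.0000)
after link 3: o_3 = (3.1340, 5.5000, 3.0000)
after link 4: o_4 = (3.1340, 4.5000, 7.0000)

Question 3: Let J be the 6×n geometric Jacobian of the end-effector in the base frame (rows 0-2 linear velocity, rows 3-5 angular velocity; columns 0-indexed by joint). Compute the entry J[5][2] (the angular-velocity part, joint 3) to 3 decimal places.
1.000

axis z_2 = (0.0000,0.0000,1.0000); lever o_n−o_2 = (-0.0000,4.0000,4.0000)
cross product → J_v[:, 2] = (-4.0000,-0.0000,0.0000)
J_ω[:, 2] = z_2
entry J[5][2] = 1.0000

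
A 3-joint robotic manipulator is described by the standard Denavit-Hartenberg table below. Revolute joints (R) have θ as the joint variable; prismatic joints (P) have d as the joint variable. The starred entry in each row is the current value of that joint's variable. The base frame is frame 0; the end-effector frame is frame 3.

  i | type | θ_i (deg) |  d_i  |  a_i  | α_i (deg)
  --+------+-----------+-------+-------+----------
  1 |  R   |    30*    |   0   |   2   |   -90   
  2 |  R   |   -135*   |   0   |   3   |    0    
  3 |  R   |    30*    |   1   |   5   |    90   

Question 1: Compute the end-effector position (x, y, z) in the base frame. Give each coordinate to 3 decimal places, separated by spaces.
after link 1: o_1 = (1.7321, 1.0000, 0.0000)
after link 2: o_2 = (-0.1051, -0.0607, 2.1213)
after link 3: o_3 = (-1.7258, 0.1583, 6.9509)

-1.726 0.158 6.951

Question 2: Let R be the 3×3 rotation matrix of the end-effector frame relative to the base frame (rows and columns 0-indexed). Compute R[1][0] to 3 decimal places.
End-effector x-axis (col 0 of R) = (-0.2241,-0.1294,0.9659)
R[1][0] = -0.1294

-0.129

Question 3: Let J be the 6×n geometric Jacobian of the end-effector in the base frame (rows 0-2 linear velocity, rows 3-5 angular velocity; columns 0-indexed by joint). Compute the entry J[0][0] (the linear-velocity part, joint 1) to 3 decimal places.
axis z_0 = ẑ; lever o_n−o_0 = (-1.7258,0.1583,6.9509)
cross product → J_v[:, 0] = (-0.1583,-1.7258,0.0000)
J_ω[:, 0] = z_0
entry J[0][0] = -0.1583

-0.158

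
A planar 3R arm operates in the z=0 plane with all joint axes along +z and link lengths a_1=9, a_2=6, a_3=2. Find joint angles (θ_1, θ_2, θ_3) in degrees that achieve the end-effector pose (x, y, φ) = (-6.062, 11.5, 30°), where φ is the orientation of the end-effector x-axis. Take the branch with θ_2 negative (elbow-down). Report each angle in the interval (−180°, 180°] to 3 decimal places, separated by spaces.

150.000 -60.002 -59.998

wrist centre = target − a_3·(cos φ, sin φ) = (-7.7941, 10.5000)
cos θ_2 = (170.9972−9²−6²)/(2·9·6) = 0.5000; θ_2 = -60.0017° (elbow-down)
β = atan2(10.5000,-7.7941) = 126.5861°; ψ = atan2(-5.1962,11.9998) = -23.4139°
θ_1 = β − ψ = 150.0000°
θ_3 = φ − θ_1 − θ_2 = -59.9983° (wrapped to (-180°,180°])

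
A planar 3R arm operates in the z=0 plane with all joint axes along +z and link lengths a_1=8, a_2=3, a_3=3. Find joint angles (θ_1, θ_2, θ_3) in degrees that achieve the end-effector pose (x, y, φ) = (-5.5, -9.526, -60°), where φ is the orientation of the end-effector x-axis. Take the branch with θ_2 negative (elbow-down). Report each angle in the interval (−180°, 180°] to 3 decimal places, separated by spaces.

wrist centre = target − a_3·(cos φ, sin φ) = (-7.0000, -6.9279)
cos θ_2 = (96.9961−8²−3²)/(2·8·3) = 0.4999; θ_2 = -60.0053° (elbow-down)
β = atan2(-6.9279,-7.0000) = -135.2965°; ψ = atan2(-2.5982,9.4998) = -15.2965°
θ_1 = β − ψ = -120.0000°
θ_3 = φ − θ_1 − θ_2 = 120.0053° (wrapped to (-180°,180°])

-120.000 -60.005 120.005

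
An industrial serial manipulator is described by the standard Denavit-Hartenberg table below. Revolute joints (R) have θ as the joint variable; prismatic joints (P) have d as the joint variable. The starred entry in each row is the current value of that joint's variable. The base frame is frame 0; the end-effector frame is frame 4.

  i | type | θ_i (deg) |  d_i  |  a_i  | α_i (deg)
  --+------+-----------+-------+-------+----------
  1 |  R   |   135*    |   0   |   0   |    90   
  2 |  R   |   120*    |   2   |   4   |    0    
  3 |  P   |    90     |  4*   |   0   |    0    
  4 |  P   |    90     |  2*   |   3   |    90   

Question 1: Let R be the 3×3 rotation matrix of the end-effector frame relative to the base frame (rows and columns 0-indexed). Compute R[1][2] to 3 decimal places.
End-effector z-axis (col 2 of R) = (0.6124,-0.6124,-0.5000)
R[1][2] = -0.6124

-0.612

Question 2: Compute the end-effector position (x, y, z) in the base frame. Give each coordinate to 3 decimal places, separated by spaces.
6.010 5.303 0.866

after link 1: o_1 = (0.0000, 0.0000, 0.0000)
after link 2: o_2 = (2.8284, 0.0000, 3.4641)
after link 3: o_3 = (5.6569, 2.8284, 3.4641)
after link 4: o_4 = (6.0104, 5.3033, 0.8660)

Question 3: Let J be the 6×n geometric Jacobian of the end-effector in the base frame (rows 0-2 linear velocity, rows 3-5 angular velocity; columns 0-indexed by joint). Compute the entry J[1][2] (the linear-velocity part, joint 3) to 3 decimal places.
prismatic axis z_2 = (0.7071,0.7071,0.0000)
J_v[:, 2] = z_2; J_ω[:, 2] = (0,0,0)
entry J[1][2] = 0.7071

0.707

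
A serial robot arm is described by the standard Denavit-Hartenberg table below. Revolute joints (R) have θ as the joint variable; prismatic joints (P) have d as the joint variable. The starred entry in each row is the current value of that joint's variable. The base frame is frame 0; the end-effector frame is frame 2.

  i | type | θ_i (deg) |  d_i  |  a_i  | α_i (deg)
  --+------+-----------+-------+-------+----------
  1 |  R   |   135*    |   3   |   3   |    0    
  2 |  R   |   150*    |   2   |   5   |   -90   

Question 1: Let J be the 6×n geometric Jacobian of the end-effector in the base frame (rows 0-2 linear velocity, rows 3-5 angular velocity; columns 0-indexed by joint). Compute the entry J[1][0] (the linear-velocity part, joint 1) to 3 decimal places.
-0.827

axis z_0 = ẑ; lever o_n−o_0 = (-0.8272,-2.7083,5.0000)
cross product → J_v[:, 0] = (2.7083,-0.8272,0.0000)
J_ω[:, 0] = z_0
entry J[1][0] = -0.8272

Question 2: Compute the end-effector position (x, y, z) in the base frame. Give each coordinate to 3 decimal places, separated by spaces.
-0.827 -2.708 5.000

after link 1: o_1 = (-2.1213, 2.1213, 3.0000)
after link 2: o_2 = (-0.8272, -2.7083, 5.0000)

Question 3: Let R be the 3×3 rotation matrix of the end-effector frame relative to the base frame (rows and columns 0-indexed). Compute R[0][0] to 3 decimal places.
End-effector x-axis (col 0 of R) = (0.2588,-0.9659,0.0000)
R[0][0] = 0.2588

0.259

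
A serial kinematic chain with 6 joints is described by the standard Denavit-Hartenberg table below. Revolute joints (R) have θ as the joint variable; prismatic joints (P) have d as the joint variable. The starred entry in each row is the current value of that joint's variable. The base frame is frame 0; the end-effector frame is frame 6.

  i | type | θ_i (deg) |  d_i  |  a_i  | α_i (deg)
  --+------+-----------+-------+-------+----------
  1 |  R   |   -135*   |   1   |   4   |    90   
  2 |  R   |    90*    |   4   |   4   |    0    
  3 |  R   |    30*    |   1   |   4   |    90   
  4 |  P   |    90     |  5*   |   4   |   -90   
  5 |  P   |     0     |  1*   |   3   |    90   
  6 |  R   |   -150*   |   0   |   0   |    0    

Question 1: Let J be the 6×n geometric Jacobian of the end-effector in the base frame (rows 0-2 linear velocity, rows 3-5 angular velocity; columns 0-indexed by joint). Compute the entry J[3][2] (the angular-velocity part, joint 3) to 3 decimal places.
axis z_2 = (-0.7071,0.7071,0.0000); lever o_n−o_2 = (-7.6581,3.6557,5.0981)
cross product → J_v[:, 2] = (3.6049,3.6049,2.8301)
J_ω[:, 2] = z_2
entry J[3][2] = -0.7071

-0.707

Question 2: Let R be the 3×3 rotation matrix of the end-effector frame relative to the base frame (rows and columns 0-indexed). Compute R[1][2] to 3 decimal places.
-0.612

End-effector z-axis (col 2 of R) = (-0.6124,-0.6124,0.5000)
R[1][2] = -0.6124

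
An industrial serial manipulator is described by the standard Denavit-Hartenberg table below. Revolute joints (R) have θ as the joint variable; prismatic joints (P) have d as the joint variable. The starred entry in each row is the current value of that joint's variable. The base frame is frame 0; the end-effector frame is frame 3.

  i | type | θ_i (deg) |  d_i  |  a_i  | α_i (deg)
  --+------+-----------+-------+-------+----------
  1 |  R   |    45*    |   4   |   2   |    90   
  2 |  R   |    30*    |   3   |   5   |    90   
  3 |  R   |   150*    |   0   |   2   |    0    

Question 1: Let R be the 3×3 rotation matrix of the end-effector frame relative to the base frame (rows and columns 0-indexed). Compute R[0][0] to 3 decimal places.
End-effector x-axis (col 0 of R) = (-0.1768,-0.8839,-0.4330)
R[0][0] = -0.1768

-0.177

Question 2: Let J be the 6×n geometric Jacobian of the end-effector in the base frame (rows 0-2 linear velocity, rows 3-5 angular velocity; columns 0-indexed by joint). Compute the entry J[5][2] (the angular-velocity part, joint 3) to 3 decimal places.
-0.866

axis z_2 = (0.3536,0.3536,-0.8660); lever o_n−o_2 = (-0.3536,-1.7678,-0.8660)
cross product → J_v[:, 2] = (-1.8371,0.6124,-0.5000)
J_ω[:, 2] = z_2
entry J[5][2] = -0.8660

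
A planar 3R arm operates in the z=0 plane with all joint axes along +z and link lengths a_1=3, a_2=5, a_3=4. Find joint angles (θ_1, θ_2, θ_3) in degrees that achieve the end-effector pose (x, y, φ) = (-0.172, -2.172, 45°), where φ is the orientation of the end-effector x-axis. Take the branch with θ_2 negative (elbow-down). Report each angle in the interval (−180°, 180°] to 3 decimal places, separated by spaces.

-61.939 -89.987 -163.075

wrist centre = target − a_3·(cos φ, sin φ) = (-3.0004, -5.0004)
cos θ_2 = (34.0068−3²−5²)/(2·3·5) = 0.0002; θ_2 = -89.9869° (elbow-down)
β = atan2(-5.0004,-3.0004) = -120.9652°; ψ = atan2(-5.0000,3.0011) = -59.0266°
θ_1 = β − ψ = -61.9385°
θ_3 = φ − θ_1 − θ_2 = -163.0745° (wrapped to (-180°,180°])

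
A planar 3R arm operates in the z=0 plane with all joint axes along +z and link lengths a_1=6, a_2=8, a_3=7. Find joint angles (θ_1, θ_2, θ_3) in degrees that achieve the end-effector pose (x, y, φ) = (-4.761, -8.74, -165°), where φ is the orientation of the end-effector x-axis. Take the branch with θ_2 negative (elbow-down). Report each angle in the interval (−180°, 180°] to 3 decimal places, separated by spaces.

wrist centre = target − a_3·(cos φ, sin φ) = (2.0005, -6.9283)
cos θ_2 = (52.0028−6²−8²)/(2·6·8) = -0.5000; θ_2 = -119.9981° (elbow-down)
β = atan2(-6.9283,2.0005) = -73.8944°; ψ = atan2(-6.9283,2.0002) = -73.8964°
θ_1 = β − ψ = 0.0020°
θ_3 = φ − θ_1 − θ_2 = -45.0040° (wrapped to (-180°,180°])

0.002 -119.998 -45.004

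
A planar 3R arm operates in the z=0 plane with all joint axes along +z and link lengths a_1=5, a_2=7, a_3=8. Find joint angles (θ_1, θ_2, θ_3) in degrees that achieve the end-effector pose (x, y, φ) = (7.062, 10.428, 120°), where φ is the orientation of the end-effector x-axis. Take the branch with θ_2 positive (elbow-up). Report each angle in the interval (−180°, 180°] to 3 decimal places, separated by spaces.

-0.006 30.009 89.997

wrist centre = target − a_3·(cos φ, sin φ) = (11.0620, 3.4998)
cos θ_2 = (134.6164−5²−7²)/(2·5·7) = 0.8659; θ_2 = 30.0088° (elbow-up)
β = atan2(3.4998,11.0620) = 17.5563°; ψ = atan2(3.5009,11.0616) = 17.5622°
θ_1 = β − ψ = -0.0059°
θ_3 = φ − θ_1 − θ_2 = 89.9971° (wrapped to (-180°,180°])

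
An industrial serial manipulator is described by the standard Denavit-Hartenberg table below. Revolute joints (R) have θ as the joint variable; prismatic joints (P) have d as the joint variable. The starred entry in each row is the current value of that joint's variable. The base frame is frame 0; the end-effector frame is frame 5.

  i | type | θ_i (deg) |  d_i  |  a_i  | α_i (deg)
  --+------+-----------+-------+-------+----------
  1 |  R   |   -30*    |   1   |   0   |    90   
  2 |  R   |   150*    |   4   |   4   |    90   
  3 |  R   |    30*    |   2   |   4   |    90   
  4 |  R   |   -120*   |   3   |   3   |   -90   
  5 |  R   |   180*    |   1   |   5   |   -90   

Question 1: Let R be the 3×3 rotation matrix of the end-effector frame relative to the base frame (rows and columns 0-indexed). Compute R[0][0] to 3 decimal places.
End-effector x-axis (col 0 of R) = (-0.0748,-0.2455,0.9665)
R[0][0] = -0.0748

-0.075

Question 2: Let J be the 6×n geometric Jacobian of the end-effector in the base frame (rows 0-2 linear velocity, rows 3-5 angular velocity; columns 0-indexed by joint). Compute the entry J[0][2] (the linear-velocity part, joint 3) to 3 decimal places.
-3.039

axis z_2 = (0.4330,-0.2500,0.8660); lever o_n−o_2 = (-3.7030,1.7512,6.0891)
cross product → J_v[:, 2] = (-3.0389,-5.8436,-0.1675)
J_ω[:, 2] = z_2
entry J[0][2] = -3.0389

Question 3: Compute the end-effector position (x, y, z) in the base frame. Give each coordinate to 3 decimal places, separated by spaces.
-8.703 0.019 9.089

after link 1: o_1 = (0.0000, 0.0000, 1.0000)
after link 2: o_2 = (-5.0000, -1.7321, 3.0000)
after link 3: o_3 = (-7.7321, -2.4641, 6.4641)
after link 4: o_4 = (-7.3337, 1.1720, 4.3146)
after link 5: o_5 = (-8.7030, 0.0192, 9.0891)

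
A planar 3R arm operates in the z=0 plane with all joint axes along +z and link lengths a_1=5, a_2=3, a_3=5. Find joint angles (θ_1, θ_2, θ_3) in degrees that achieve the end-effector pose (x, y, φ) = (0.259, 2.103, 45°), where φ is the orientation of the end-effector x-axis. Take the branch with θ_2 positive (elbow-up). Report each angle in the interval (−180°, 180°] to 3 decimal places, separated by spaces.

167.228 134.997 102.774

wrist centre = target − a_3·(cos φ, sin φ) = (-3.2765, -1.4325)
cos θ_2 = (12.7878−5²−3²)/(2·5·3) = -0.7071; θ_2 = 134.9972° (elbow-up)
β = atan2(-1.4325,-3.2765) = -156.3846°; ψ = atan2(2.1214,2.8788) = 36.3871°
θ_1 = β − ψ = -192.7717°
θ_3 = φ − θ_1 − θ_2 = 102.7745° (wrapped to (-180°,180°])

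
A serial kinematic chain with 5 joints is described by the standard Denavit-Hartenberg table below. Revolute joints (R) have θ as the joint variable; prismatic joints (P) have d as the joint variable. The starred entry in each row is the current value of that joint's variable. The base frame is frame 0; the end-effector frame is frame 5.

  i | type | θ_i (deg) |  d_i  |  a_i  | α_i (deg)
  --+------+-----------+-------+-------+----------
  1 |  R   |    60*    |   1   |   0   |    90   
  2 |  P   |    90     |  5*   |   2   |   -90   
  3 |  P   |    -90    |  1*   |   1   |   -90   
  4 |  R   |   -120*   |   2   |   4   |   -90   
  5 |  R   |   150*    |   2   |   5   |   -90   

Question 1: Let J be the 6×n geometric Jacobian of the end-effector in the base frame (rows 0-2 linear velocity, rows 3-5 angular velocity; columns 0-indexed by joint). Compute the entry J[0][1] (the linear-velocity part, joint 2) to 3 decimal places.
prismatic axis z_1 = (0.8660,-0.5000,0.0000)
J_v[:, 1] = z_1; J_ω[:, 1] = (0,0,0)
entry J[0][1] = 0.8660

0.866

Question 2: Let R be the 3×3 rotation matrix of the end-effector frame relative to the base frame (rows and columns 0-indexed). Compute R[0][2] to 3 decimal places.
0.433

End-effector z-axis (col 2 of R) = (0.4330,0.2500,0.8660)
R[0][2] = 0.4330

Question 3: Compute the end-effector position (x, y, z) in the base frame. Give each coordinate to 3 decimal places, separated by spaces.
after link 1: o_1 = (0.0000, 0.0000, 1.0000)
after link 2: o_2 = (4.3301, -2.5000, 3.0000)
after link 3: o_3 = (4.6962, -3.8660, 3.0000)
after link 4: o_4 = (1.2321, -5.8660, 5.0000)
after link 5: o_5 = (5.9821, -5.4330, 2.5000)

5.982 -5.433 2.500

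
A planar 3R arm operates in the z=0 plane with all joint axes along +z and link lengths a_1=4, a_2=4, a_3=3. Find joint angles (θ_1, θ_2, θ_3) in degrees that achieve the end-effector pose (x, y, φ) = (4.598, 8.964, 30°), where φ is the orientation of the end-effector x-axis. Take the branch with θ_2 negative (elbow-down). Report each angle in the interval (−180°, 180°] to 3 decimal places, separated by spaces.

wrist centre = target − a_3·(cos φ, sin φ) = (1.9999, 7.4640)
cos θ_2 = (59.7110−4²−4²)/(2·4·4) = 0.8660; θ_2 = -30.0065° (elbow-down)
β = atan2(7.4640,1.9999) = 75.0004°; ψ = atan2(-2.0004,7.4639) = -15.0033°
θ_1 = β − ψ = 90.0036°
θ_3 = φ − θ_1 − θ_2 = -29.9971° (wrapped to (-180°,180°])

90.004 -30.007 -29.997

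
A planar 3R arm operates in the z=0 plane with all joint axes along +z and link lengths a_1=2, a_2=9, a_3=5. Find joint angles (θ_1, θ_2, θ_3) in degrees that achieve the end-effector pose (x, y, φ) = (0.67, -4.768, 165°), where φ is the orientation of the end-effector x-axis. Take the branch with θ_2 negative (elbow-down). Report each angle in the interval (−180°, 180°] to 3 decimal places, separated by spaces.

wrist centre = target − a_3·(cos φ, sin φ) = (5.4996, -6.0621)
cos θ_2 = (66.9949−2²−9²)/(2·2·9) = -0.5001; θ_2 = -120.0093° (elbow-down)
β = atan2(-6.0621,5.4996) = -47.7852°; ψ = atan2(-7.7935,-2.5013) = -107.7937°
θ_1 = β − ψ = 60.0085°
θ_3 = φ − θ_1 − θ_2 = -134.9992° (wrapped to (-180°,180°])

60.009 -120.009 -134.999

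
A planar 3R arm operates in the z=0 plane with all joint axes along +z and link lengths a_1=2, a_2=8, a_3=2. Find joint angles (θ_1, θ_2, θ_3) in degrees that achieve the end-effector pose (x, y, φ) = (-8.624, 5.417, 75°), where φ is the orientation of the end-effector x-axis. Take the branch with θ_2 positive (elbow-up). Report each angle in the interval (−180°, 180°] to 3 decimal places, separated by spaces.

wrist centre = target − a_3·(cos φ, sin φ) = (-9.1416, 3.4851)
cos θ_2 = (95.7158−2²−8²)/(2·2·8) = 0.8661; θ_2 = 29.9893° (elbow-up)
β = atan2(3.4851,-9.1416) = 159.1312°; ψ = atan2(3.9987,8.9290) = 24.1245°
θ_1 = β − ψ = 135.0067°
θ_3 = φ − θ_1 − θ_2 = -89.9959° (wrapped to (-180°,180°])

135.007 29.989 -89.996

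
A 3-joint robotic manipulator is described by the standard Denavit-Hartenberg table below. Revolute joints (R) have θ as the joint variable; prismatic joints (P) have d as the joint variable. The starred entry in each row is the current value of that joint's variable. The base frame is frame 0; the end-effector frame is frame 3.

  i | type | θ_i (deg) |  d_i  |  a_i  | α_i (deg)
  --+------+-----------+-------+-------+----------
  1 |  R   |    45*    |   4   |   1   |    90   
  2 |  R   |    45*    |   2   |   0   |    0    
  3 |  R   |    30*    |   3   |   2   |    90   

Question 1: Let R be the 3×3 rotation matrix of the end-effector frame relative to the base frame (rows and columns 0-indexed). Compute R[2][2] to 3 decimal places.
-0.259

End-effector z-axis (col 2 of R) = (0.6830,0.6830,-0.2588)
R[2][2] = -0.2588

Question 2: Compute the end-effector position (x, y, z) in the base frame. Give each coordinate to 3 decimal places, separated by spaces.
4.609 -2.462 5.932

after link 1: o_1 = (0.7071, 0.7071, 4.0000)
after link 2: o_2 = (2.1213, -0.7071, 4.0000)
after link 3: o_3 = (4.6087, -2.4624, 5.9319)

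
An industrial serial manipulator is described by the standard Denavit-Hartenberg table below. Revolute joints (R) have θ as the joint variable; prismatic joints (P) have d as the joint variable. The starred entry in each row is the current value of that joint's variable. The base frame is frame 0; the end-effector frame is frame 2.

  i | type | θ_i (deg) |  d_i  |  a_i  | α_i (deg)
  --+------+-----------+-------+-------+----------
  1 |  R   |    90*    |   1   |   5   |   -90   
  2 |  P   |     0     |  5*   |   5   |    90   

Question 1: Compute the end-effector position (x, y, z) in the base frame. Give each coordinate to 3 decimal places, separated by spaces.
-5.000 10.000 1.000

after link 1: o_1 = (0.0000, 5.0000, 1.0000)
after link 2: o_2 = (-5.0000, 10.0000, 1.0000)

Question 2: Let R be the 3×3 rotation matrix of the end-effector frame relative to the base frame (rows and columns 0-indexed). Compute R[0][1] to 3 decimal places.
End-effector y-axis (col 1 of R) = (-1.0000,0.0000,0.0000)
R[0][1] = -1.0000

-1.000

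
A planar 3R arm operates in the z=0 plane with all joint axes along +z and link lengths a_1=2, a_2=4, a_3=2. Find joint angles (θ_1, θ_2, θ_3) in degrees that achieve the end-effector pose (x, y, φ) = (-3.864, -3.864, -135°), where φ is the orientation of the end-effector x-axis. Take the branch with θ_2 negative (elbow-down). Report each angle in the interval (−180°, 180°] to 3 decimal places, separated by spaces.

-45.012 -119.988 30.000

wrist centre = target − a_3·(cos φ, sin φ) = (-2.4498, -2.4498)
cos θ_2 = (12.0029−2²−4²)/(2·2·4) = -0.4998; θ_2 = -119.9880° (elbow-down)
β = atan2(-2.4498,-2.4498) = -135.0000°; ψ = atan2(-3.4645,0.0007) = -89.9880°
θ_1 = β − ψ = -45.0120°
θ_3 = φ − θ_1 − θ_2 = 30.0000° (wrapped to (-180°,180°])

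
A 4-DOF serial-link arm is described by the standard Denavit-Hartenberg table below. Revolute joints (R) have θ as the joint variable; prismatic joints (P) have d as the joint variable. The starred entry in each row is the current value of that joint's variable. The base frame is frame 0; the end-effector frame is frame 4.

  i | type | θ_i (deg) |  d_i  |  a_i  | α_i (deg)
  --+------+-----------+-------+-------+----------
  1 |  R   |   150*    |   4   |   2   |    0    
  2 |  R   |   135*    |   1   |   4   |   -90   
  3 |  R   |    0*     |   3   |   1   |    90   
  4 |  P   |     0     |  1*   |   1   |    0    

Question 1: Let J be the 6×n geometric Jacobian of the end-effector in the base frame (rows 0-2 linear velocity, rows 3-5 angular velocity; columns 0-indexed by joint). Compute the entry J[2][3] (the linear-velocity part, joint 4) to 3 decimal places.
1.000

prismatic axis z_3 = (-0.0000,0.0000,1.0000)
J_v[:, 3] = z_3; J_ω[:, 3] = (0,0,0)
entry J[2][3] = 1.0000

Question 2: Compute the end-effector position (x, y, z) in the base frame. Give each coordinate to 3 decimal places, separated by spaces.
after link 1: o_1 = (-1.7321, 1.0000, 4.0000)
after link 2: o_2 = (-0.6968, -2.8637, 5.0000)
after link 3: o_3 = (2.4598, -3.0532, 5.0000)
after link 4: o_4 = (2.7186, -4.0191, 6.0000)

2.719 -4.019 6.000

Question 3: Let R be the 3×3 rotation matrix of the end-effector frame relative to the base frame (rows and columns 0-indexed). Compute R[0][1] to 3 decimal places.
0.966

End-effector y-axis (col 1 of R) = (0.9659,0.2588,0.0000)
R[0][1] = 0.9659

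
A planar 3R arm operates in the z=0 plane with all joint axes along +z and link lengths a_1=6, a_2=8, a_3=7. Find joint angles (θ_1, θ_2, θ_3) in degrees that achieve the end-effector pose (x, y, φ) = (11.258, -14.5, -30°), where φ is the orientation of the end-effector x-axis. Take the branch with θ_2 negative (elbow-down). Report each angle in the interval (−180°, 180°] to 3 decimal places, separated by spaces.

-30.000 -60.002 60.002

wrist centre = target − a_3·(cos φ, sin φ) = (5.1958, -11.0000)
cos θ_2 = (147.9966−6²−8²)/(2·6·8) = 0.5000; θ_2 = -60.0024° (elbow-down)
β = atan2(-11.0000,5.1958) = -64.7164°; ψ = atan2(-6.9284,9.9997) = -34.7164°
θ_1 = β − ψ = -30.0000°
θ_3 = φ − θ_1 − θ_2 = 60.0024° (wrapped to (-180°,180°])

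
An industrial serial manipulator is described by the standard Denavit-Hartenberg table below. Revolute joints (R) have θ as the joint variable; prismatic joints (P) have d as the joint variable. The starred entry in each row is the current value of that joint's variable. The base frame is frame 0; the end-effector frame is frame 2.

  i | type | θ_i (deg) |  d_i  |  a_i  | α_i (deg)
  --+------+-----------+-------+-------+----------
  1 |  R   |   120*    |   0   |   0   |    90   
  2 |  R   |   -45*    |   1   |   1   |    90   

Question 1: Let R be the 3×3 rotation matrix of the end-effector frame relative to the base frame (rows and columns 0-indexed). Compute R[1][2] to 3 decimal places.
-0.612

End-effector z-axis (col 2 of R) = (0.3536,-0.6124,-0.7071)
R[1][2] = -0.6124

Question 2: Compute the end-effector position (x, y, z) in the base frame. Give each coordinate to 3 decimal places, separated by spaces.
after link 1: o_1 = (0.0000, 0.0000, 0.0000)
after link 2: o_2 = (0.5125, 1.1124, -0.7071)

0.512 1.112 -0.707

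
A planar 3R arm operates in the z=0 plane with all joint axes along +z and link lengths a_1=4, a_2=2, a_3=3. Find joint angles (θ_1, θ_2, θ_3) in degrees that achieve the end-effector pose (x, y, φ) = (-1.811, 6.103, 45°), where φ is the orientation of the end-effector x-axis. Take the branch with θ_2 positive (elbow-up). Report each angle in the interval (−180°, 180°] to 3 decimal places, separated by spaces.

wrist centre = target − a_3·(cos φ, sin φ) = (-3.9323, 3.9817)
cos θ_2 = (31.3169−4²−2²)/(2·4·2) = 0.7073; θ_2 = 44.9838° (elbow-up)
β = atan2(3.9817,-3.9323) = 134.6427°; ψ = atan2(1.4138,5.4146) = 14.6338°
θ_1 = β − ψ = 120.0089°
θ_3 = φ − θ_1 − θ_2 = -119.9926° (wrapped to (-180°,180°])

120.009 44.984 -119.993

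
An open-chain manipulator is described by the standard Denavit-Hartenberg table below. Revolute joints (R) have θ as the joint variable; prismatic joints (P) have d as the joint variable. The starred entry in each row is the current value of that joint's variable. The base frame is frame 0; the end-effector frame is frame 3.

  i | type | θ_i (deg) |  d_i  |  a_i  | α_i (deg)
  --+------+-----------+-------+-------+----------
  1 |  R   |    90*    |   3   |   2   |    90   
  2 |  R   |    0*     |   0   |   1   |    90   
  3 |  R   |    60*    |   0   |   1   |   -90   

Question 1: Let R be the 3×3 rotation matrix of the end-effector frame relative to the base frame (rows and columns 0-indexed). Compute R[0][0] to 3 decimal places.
0.866

End-effector x-axis (col 0 of R) = (0.8660,0.5000,0.0000)
R[0][0] = 0.8660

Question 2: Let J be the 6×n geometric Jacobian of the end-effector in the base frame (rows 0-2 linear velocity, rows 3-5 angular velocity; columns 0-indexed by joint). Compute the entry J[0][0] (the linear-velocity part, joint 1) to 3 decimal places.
-3.500

axis z_0 = ẑ; lever o_n−o_0 = (0.8660,3.5000,3.0000)
cross product → J_v[:, 0] = (-3.5000,0.8660,0.0000)
J_ω[:, 0] = z_0
entry J[0][0] = -3.5000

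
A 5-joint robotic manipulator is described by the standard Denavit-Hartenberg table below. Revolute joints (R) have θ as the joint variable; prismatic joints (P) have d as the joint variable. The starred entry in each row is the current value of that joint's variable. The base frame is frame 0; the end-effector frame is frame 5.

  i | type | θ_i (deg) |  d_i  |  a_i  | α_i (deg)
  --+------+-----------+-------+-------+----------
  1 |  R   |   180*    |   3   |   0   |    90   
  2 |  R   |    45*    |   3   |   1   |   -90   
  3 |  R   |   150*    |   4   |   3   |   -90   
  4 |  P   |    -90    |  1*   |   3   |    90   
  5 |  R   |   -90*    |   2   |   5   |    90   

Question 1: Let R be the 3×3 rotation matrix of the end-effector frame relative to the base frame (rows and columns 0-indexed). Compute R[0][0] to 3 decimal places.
End-effector x-axis (col 0 of R) = (-0.3536,-0.8660,0.3536)
R[0][0] = -0.3536

-0.354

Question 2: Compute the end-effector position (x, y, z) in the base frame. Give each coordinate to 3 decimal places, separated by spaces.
3.441 -0.964 9.459

after link 1: o_1 = (0.0000, 0.0000, 3.0000)
after link 2: o_2 = (-0.7071, 3.0000, 3.7071)
after link 3: o_3 = (3.9584, 1.5000, 4.6984)
after link 4: o_4 = (6.4333, 2.3660, 6.4662)
after link 5: o_5 = (3.4408, -0.9641, 9.4587)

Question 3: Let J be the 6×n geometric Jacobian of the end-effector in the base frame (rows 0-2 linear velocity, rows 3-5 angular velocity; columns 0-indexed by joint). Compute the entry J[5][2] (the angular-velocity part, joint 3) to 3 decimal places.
axis z_2 = (0.7071,-0.0000,0.7071); lever o_n−o_2 = (4.1479,-3.9641,5.7516)
cross product → J_v[:, 2] = (2.8030,-1.1340,-2.8030)
J_ω[:, 2] = z_2
entry J[5][2] = 0.7071

0.707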